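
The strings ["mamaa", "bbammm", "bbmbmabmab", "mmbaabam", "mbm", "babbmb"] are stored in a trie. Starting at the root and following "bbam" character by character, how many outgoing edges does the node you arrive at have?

1

Walk "bbam" from the root, arriving at one node.
Characters that immediately follow "bbam" among the stored strings: {m}.
That node has 1 child edge.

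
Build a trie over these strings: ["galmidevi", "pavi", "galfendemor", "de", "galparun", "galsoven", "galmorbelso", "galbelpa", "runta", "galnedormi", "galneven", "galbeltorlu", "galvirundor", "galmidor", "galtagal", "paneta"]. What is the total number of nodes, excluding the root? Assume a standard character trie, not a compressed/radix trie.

84

Trace insertions, counting only characters that open a new branch:
  "galmidevi" → 9 new (g, a, l, m, i, d, e, v, i)
  "pavi" → 4 new (p, a, v, i)
  "galfendemor" → prefix "gal" already present; 8 new (f, e, n, d, e, m, o, r)
  "de" → 2 new (d, e)
  "galparun" → prefix "gal" already present; 5 new (p, a, r, u, n)
  "galsoven" → prefix "gal" already present; 5 new (s, o, v, e, n)
  "galmorbelso" → prefix "galm" already present; 7 new (o, r, b, e, l, s, o)
  "galbelpa" → prefix "gal" already present; 5 new (b, e, l, p, a)
  "runta" → 5 new (r, u, n, t, a)
  "galnedormi" → prefix "gal" already present; 7 new (n, e, d, o, r, m, i)
  "galneven" → prefix "galne" already present; 3 new (v, e, n)
  "galbeltorlu" → prefix "galbel" already present; 5 new (t, o, r, l, u)
  "galvirundor" → prefix "gal" already present; 8 new (v, i, r, u, n, d, o, r)
  "galmidor" → prefix "galmid" already present; 2 new (o, r)
  "galtagal" → prefix "gal" already present; 5 new (t, a, g, a, l)
  "paneta" → prefix "pa" already present; 4 new (n, e, t, a)
Total nodes = 9 + 4 + 8 + 2 + 5 + 5 + 7 + 5 + 5 + 7 + 3 + 5 + 8 + 2 + 5 + 4 = 84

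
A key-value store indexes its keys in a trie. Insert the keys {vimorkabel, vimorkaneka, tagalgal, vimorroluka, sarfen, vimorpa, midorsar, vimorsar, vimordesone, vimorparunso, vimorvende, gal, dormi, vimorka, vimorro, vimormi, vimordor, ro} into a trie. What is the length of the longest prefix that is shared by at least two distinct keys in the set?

7

Look for the deepest trie node that still has at least two words in its subtree.
e.g. "vimorka" and "vimorkabel" share the prefix "vimorka" of length 7; no pair shares a longer one.
Longest shared-prefix length: 7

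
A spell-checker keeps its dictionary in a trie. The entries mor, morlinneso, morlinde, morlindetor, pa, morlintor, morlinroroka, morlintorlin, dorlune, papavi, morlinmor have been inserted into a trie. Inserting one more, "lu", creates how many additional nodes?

"lu" shares no prefix with any stored word, so all 2 characters open new nodes.
2 − 0 = 2 new nodes.

2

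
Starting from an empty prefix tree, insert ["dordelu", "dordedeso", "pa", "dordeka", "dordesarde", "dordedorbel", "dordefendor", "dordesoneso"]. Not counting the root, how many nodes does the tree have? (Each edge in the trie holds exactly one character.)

36

Count nodes per top-level branch (shared prefixes stored once):
  'd'-branch (dordedeso, dordedorbel, dordefendor, dordeka, dordelu, dordesarde, dordesoneso): 34 nodes
  'p'-branch (pa): 2 nodes
Sum: 36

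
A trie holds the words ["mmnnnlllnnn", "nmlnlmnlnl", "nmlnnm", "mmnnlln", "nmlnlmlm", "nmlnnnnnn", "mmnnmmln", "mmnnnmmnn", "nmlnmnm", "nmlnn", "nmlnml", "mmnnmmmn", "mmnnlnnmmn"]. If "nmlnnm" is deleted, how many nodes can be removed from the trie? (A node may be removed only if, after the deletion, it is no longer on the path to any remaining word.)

After clearing the end-marker at "nmlnnm", prune upward until reaching a node still needed by another word.
The suffix "m" (1 node) is used only by "nmlnnm"; the node for "nmlnn" still has the child "n", so pruning stops there.
Nodes removed: 1

1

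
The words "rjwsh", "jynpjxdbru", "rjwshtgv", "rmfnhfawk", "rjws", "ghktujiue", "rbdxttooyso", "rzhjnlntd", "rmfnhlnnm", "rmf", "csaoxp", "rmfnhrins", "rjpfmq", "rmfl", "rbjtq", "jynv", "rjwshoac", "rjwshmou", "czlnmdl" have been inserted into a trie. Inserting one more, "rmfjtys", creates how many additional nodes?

4

Walking "rmfjtys" from the root, the first 3 characters ("rmf") follow existing edges; "j" is the first miss.
So 7 − 3 = 4 new nodes.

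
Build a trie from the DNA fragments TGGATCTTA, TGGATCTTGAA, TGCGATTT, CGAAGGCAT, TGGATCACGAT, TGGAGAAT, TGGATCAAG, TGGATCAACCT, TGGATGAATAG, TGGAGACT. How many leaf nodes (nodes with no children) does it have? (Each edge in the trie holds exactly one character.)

Leaves are exactly the stored words that no other stored word extends.
Those words: "CGAAGGCAT", "TGCGATTT", "TGGAGAAT", "TGGAGACT", "TGGATCAACCT", "TGGATCAAG", "TGGATCACGAT", "TGGATCTTA", "TGGATCTTGAA", "TGGATGAATAG"
Leaf count: 10

10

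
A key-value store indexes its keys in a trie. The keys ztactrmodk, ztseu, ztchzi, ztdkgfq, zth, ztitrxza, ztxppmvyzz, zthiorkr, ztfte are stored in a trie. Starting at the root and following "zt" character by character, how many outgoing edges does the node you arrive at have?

8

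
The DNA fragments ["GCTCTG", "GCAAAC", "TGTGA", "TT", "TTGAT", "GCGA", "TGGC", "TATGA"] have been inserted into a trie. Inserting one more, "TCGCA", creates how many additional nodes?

"T" is already a path in the trie; the remaining "CGCA" must be added.
So 5 − 1 = 4 new nodes.

4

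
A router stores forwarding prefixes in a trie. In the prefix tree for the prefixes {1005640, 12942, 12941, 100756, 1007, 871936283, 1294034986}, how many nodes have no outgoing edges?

A leaf is a node with no children — equivalently, the end of a word that is not a proper prefix of any other stored word.
Those words: "1005640", "100756", "1294034986", "12941", "12942", "871936283"
Leaf count: 6

6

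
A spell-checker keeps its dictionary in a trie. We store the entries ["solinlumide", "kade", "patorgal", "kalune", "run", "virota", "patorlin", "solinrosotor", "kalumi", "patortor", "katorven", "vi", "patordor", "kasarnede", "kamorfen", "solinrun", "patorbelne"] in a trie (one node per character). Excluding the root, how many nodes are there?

Insert word by word; a character creates a node only if that edge doesn't already exist:
  "solinlumide" → 11 new (s, o, l, i, n, l, u, m, i, d, e)
  "kade" → 4 new (k, a, d, e)
  "patorgal" → 8 new (p, a, t, o, r, g, a, l)
  "kalune" → prefix "ka" already present; 4 new (l, u, n, e)
  "run" → 3 new (r, u, n)
  "virota" → 6 new (v, i, r, o, t, a)
  "patorlin" → prefix "pator" already present; 3 new (l, i, n)
  "solinrosotor" → prefix "solin" already present; 7 new (r, o, s, o, t, o, r)
  "kalumi" → prefix "kalu" already present; 2 new (m, i)
  "patortor" → prefix "pator" already present; 3 new (t, o, r)
  "katorven" → prefix "ka" already present; 6 new (t, o, r, v, e, n)
  "vi" → prefix "vi" already present; 0 new (none)
  "patordor" → prefix "pator" already present; 3 new (d, o, r)
  "kasarnede" → prefix "ka" already present; 7 new (s, a, r, n, e, d, e)
  "kamorfen" → prefix "ka" already present; 6 new (m, o, r, f, e, n)
  "solinrun" → prefix "solinr" already present; 2 new (u, n)
  "patorbelne" → prefix "pator" already present; 5 new (b, e, l, n, e)
Total nodes = 11 + 4 + 8 + 4 + 3 + 6 + 3 + 7 + 2 + 3 + 6 + 0 + 3 + 7 + 6 + 2 + 5 = 80

80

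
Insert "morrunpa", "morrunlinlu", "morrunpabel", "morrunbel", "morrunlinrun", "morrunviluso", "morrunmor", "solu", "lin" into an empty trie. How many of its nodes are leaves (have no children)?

8

A leaf is a node with no children — equivalently, the end of a word that is not a proper prefix of any other stored word.
Those words: "lin", "morrunbel", "morrunlinlu", "morrunlinrun", "morrunmor", "morrunpabel", "morrunviluso", "solu"
Leaf count: 8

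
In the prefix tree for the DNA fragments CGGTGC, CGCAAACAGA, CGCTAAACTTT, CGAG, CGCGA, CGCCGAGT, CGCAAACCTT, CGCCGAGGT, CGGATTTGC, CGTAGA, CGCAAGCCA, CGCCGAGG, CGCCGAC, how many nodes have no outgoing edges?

Leaves are exactly the stored words that no other stored word extends.
Those words: "CGAG", "CGCAAACAGA", "CGCAAACCTT", "CGCAAGCCA", "CGCCGAC", "CGCCGAGGT", "CGCCGAGT", "CGCGA", "CGCTAAACTTT", "CGGATTTGC", "CGGTGC", "CGTAGA"
Leaf count: 12

12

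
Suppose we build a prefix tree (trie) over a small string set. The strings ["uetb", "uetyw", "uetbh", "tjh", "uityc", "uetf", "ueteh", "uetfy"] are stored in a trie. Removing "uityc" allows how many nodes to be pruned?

A node on "uityc"'s path can go only if nothing else ends at it or branches off below it.
The suffix "ityc" (4 nodes) is used only by "uityc"; the node for "u" still has the child "e", so pruning stops there.
Nodes removed: 4

4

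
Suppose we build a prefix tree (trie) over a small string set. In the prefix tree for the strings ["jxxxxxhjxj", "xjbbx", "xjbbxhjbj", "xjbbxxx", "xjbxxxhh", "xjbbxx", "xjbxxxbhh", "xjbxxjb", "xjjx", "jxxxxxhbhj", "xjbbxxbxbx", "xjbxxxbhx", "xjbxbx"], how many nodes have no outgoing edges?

11

A leaf is a node with no children — equivalently, the end of a word that is not a proper prefix of any other stored word.
Those words: "jxxxxxhbhj", "jxxxxxhjxj", "xjbbxhjbj", "xjbbxxbxbx", "xjbbxxx", "xjbxbx", "xjbxxjb", "xjbxxxbhh", "xjbxxxbhx", "xjbxxxhh", "xjjx"
Leaf count: 11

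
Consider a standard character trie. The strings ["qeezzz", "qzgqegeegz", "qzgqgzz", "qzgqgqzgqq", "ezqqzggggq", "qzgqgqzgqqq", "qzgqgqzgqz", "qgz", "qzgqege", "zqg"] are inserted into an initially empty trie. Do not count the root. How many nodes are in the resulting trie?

40

Trie structure (* marks end of a word):
(root)
├─ e
│  └─ z
│     └─ q
│        └─ q
│           └─ z
│              └─ g
│                 └─ g
│                    └─ g
│                       └─ g
│                          └─ q *
├─ q
│  ├─ e
│  │  └─ e
│  │     └─ z
│  │        └─ z
│  │           └─ z *
│  ├─ g
│  │  └─ z *
│  └─ z
│     └─ g
│        └─ q
│           ├─ e
│           │  └─ g
│           │     └─ e *
│           │        └─ e
│           │           └─ g
│           │              └─ z *
│           └─ g
│              ├─ q
│              │  └─ z
│              │     └─ g
│              │        └─ q
│              │           ├─ q *
│              │           │  └─ q *
│              │           └─ z *
│              └─ z
│                 └─ z *
└─ z
   └─ q
      └─ g *
Counting every labelled node above: 40.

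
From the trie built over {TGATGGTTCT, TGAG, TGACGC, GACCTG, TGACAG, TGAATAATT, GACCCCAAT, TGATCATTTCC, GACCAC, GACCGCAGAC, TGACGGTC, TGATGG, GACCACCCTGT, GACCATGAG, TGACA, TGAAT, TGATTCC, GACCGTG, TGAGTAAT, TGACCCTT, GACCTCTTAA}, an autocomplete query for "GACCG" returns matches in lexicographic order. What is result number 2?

GACCGTG

Filter for "GACCG…" and sort: "GACCGCAGAC", "GACCGTG"
Position 2: GACCGTG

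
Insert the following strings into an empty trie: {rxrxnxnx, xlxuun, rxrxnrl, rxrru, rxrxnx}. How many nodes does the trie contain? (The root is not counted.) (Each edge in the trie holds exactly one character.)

18

Count nodes per top-level branch (shared prefixes stored once):
  'r'-branch (rxrru, rxrxnrl, rxrxnx, rxrxnxnx): 12 nodes
  'x'-branch (xlxuun): 6 nodes
Sum: 18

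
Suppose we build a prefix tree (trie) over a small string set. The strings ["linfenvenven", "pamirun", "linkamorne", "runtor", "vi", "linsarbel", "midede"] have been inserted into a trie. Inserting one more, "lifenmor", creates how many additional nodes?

6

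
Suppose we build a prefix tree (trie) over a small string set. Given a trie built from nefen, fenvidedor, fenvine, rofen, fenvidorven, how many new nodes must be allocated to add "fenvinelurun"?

5

The longest prefix of "fenvinelurun" already in the trie is "fenvine" (length 7).
So 12 − 7 = 5 new nodes.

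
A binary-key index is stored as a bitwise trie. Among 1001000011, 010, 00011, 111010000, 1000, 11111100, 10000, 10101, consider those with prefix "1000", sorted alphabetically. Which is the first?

1000

Words with prefix "1000", in lexicographic order: "1000", "10000"
The 1st is 1000.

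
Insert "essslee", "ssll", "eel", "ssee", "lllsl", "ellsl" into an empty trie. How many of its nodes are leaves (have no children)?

6

A leaf is a node with no children — equivalently, the end of a word that is not a proper prefix of any other stored word.
Those words: "eel", "ellsl", "essslee", "lllsl", "ssee", "ssll"
Leaf count: 6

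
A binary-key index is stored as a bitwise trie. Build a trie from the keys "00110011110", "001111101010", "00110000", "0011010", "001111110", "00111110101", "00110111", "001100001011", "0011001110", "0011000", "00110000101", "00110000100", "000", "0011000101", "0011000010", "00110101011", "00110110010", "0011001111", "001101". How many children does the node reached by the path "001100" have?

2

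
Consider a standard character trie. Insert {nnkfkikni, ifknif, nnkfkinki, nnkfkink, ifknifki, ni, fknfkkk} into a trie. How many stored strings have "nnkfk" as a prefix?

Traverse to the node for "nnkfk", then collect every word in that subtree.
Words under "nnkfk": nnkfkikni, nnkfkink, nnkfkinki
Count: 3

3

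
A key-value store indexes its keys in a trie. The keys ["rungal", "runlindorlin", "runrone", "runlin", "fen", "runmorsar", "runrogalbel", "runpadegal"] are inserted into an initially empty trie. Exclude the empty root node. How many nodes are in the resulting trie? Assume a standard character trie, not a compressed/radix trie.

For each word, the new-node count is its length minus the longest prefix already in the trie:
  "rungal" → 6 new (r, u, n, g, a, l)
  "runlindorlin" → prefix "run" already present; 9 new (l, i, n, d, o, r, l, i, n)
  "runrone" → prefix "run" already present; 4 new (r, o, n, e)
  "runlin" → prefix "runlin" already present; 0 new (none)
  "fen" → 3 new (f, e, n)
  "runmorsar" → prefix "run" already present; 6 new (m, o, r, s, a, r)
  "runrogalbel" → prefix "runro" already present; 6 new (g, a, l, b, e, l)
  "runpadegal" → prefix "run" already present; 7 new (p, a, d, e, g, a, l)
Total nodes = 6 + 9 + 4 + 0 + 3 + 6 + 6 + 7 = 41

41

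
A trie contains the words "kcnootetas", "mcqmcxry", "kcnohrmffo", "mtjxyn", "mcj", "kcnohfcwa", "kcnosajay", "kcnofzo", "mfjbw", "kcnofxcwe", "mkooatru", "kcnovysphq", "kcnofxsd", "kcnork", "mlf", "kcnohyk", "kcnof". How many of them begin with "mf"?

Traverse to the node for "mf", then collect every word in that subtree.
Matches: "mfjbw"
Count: 1

1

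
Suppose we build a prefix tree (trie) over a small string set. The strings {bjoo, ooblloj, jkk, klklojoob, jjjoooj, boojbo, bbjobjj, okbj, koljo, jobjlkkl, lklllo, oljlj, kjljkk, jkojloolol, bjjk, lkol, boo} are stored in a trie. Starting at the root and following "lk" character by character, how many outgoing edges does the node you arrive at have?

Follow the path "lk" to its node, then look at its outgoing edges.
Distinct next characters after "lk": l, o.
That node has 2 child edges.

2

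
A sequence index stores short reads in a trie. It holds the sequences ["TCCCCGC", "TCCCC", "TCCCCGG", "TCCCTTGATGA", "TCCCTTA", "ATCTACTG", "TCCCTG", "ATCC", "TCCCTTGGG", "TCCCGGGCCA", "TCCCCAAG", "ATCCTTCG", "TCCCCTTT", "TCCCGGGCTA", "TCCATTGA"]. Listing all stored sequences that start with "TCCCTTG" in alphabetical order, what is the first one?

TCCCTTGATGA

Words with prefix "TCCCTTG", in lexicographic order: "TCCCTTGATGA", "TCCCTTGGG"
The 1st is TCCCTTGATGA.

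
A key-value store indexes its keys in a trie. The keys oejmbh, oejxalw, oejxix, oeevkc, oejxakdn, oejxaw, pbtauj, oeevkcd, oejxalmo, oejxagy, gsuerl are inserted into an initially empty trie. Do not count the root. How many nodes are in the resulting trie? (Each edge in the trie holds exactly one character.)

37

Count nodes per top-level branch (shared prefixes stored once):
  'g'-branch (gsuerl): 6 nodes
  'o'-branch (oeevkc, oeevkcd, oejmbh, oejxagy, oejxakdn, oejxalmo, oejxalw, oejxaw, oejxix): 25 nodes
  'p'-branch (pbtauj): 6 nodes
Sum: 37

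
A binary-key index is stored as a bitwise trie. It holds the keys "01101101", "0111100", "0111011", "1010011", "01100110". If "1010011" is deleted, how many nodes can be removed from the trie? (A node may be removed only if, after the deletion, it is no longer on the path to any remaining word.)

A node on "1010011"'s path can go only if nothing else ends at it or branches off below it.
No other word shares any prefix with "1010011", so all 7 of its nodes go.
Nodes removed: 7

7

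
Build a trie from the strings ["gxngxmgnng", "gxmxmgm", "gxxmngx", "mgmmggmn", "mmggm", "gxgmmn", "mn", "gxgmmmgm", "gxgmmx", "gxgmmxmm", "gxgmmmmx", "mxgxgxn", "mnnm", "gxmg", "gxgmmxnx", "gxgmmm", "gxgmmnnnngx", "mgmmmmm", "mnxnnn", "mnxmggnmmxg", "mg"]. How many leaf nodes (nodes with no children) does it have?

A leaf is a node with no children — equivalently, the end of a word that is not a proper prefix of any other stored word.
Those words: "gxgmmmgm", "gxgmmmmx", "gxgmmnnnngx", "gxgmmxmm", "gxgmmxnx", "gxmg", "gxmxmgm", "gxngxmgnng", "gxxmngx", "mgmmggmn", "mgmmmmm", "mmggm", "mnnm", "mnxmggnmmxg", "mnxnnn", "mxgxgxn"
Leaf count: 16

16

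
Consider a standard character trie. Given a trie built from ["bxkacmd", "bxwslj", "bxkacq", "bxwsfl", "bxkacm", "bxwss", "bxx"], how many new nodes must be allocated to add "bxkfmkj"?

The longest prefix of "bxkfmkj" already in the trie is "bxk" (length 3).
New nodes needed: |"bxkfmkj"| − 3 = 7 − 3 = 4.

4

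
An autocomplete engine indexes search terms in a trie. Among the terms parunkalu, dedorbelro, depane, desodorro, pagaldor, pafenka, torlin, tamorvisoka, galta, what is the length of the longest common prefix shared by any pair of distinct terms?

2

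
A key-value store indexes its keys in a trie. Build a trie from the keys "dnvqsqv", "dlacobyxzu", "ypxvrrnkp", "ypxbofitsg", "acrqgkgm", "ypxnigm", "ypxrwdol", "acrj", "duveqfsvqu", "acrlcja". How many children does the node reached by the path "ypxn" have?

Walk "ypxn" from the root, arriving at one node.
Distinct next characters after "ypxn": i.
That node has 1 child edge.

1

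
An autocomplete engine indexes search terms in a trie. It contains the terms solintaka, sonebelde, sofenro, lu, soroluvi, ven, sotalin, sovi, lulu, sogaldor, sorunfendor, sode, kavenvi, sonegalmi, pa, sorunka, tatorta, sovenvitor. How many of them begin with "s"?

12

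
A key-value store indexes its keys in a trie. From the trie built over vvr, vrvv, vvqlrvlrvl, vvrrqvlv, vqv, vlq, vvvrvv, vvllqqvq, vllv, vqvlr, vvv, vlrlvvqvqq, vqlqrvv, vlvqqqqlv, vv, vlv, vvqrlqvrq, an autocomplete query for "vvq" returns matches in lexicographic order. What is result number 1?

vvqlrvlrvl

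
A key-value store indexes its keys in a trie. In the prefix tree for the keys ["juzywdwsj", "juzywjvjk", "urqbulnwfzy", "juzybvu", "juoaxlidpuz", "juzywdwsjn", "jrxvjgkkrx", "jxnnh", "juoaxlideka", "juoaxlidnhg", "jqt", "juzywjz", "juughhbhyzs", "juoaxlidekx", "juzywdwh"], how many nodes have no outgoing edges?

14

Leaves are exactly the stored words that no other stored word extends.
Those words: "jqt", "jrxvjgkkrx", "juoaxlideka", "juoaxlidekx", "juoaxlidnhg", "juoaxlidpuz", "juughhbhyzs", "juzybvu", "juzywdwh", "juzywdwsjn", "juzywjvjk", "juzywjz", "jxnnh", "urqbulnwfzy"
Leaf count: 14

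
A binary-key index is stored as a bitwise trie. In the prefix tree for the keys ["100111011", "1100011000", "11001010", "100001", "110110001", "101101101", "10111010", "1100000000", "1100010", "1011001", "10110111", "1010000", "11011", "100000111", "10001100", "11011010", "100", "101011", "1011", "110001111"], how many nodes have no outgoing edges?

A leaf is a node with no children — equivalently, the end of a word that is not a proper prefix of any other stored word.
Those words: "100000111", "100001", "10001100", "100111011", "1010000", "101011", "1011001", "101101101", "10110111", "10111010", "1100000000", "1100010", "1100011000", "110001111", "11001010", "110110001", "11011010"
Leaf count: 17

17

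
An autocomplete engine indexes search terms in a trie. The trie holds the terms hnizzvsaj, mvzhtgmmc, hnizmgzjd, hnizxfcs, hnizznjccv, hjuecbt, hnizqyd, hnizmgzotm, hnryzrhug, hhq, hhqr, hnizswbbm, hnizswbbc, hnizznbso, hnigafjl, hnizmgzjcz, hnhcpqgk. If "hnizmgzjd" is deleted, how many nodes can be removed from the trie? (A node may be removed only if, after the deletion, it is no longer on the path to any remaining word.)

A node on "hnizmgzjd"'s path can go only if nothing else ends at it or branches off below it.
The suffix "d" (1 node) is used only by "hnizmgzjd"; the node for "hnizmgzj" still has the child "c", so pruning stops there.
Nodes removed: 1

1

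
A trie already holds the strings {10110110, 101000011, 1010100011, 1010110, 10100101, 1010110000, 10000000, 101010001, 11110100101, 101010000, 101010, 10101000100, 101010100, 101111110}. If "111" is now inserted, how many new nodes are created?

0

"111" is already a full path in the trie; only an end-marker is added.
No new nodes are needed: 0.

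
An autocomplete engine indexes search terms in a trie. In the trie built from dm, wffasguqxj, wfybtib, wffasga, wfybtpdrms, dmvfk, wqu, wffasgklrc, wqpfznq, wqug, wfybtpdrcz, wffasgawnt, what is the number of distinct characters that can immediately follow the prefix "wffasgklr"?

1

Follow the path "wffasgklr" to its node, then look at its outgoing edges.
Distinct next characters after "wffasgklr": c.
That node has 1 child edge.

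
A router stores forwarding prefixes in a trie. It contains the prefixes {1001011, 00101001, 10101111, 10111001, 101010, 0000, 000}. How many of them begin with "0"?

3

Walk to "0"; the words in its subtree are exactly those with that prefix.
Matches: "000", "0000", "00101001"
Count: 3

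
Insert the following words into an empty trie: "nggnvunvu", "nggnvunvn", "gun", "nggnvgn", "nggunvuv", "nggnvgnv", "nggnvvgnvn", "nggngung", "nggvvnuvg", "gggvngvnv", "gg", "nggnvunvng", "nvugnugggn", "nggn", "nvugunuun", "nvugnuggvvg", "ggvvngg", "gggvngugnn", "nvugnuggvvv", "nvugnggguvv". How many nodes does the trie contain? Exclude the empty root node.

Count nodes per top-level branch (shared prefixes stored once):
  'g'-branch (gg, gggvngugnn, gggvngvnv, ggvvngg, gun): 20 nodes
  'n'-branch (nggn, nggngung, nggnvgn, nggnvgnv, nggnvunvn, nggnvunvng, nggnvunvu, nggnvvgnvn, nggunvuv, nggvvnuvg, nvugnggguvv, nvugnugggn, nvugnuggvvg, nvugnuggvvv, nvugunuun): 58 nodes
Sum: 78

78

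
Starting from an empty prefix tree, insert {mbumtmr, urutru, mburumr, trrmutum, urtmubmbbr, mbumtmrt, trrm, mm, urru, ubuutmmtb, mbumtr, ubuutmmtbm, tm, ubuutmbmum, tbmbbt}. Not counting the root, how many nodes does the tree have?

57

Insert word by word; a character creates a node only if that edge doesn't already exist:
  "mbumtmr" → 7 new (m, b, u, m, t, m, r)
  "urutru" → 6 new (u, r, u, t, r, u)
  "mburumr" → prefix "mbu" already present; 4 new (r, u, m, r)
  "trrmutum" → 8 new (t, r, r, m, u, t, u, m)
  "urtmubmbbr" → prefix "ur" already present; 8 new (t, m, u, b, m, b, b, r)
  "mbumtmrt" → prefix "mbumtmr" already present; 1 new (t)
  "trrm" → prefix "trrm" already present; 0 new (none)
  "mm" → prefix "m" already present; 1 new (m)
  "urru" → prefix "ur" already present; 2 new (r, u)
  "ubuutmmtb" → prefix "u" already present; 8 new (b, u, u, t, m, m, t, b)
  "mbumtr" → prefix "mbumt" already present; 1 new (r)
  "ubuutmmtbm" → prefix "ubuutmmtb" already present; 1 new (m)
  "tm" → prefix "t" already present; 1 new (m)
  "ubuutmbmum" → prefix "ubuutm" already present; 4 new (b, m, u, m)
  "tbmbbt" → prefix "t" already present; 5 new (b, m, b, b, t)
Total nodes = 7 + 6 + 4 + 8 + 8 + 1 + 0 + 1 + 2 + 8 + 1 + 1 + 1 + 4 + 5 = 57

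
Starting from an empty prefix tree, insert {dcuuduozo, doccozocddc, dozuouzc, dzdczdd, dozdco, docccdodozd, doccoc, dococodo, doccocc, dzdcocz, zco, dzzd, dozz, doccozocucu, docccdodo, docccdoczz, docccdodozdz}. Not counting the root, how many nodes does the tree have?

64

Insert word by word; a character creates a node only if that edge doesn't already exist:
  "dcuuduozo" → 9 new (d, c, u, u, d, u, o, z, o)
  "doccozocddc" → prefix "d" already present; 10 new (o, c, c, o, z, o, c, d, d, c)
  "dozuouzc" → prefix "do" already present; 6 new (z, u, o, u, z, c)
  "dzdczdd" → prefix "d" already present; 6 new (z, d, c, z, d, d)
  "dozdco" → prefix "doz" already present; 3 new (d, c, o)
  "docccdodozd" → prefix "docc" already present; 7 new (c, d, o, d, o, z, d)
  "doccoc" → prefix "docco" already present; 1 new (c)
  "dococodo" → prefix "doc" already present; 5 new (o, c, o, d, o)
  "doccocc" → prefix "doccoc" already present; 1 new (c)
  "dzdcocz" → prefix "dzdc" already present; 3 new (o, c, z)
  "zco" → 3 new (z, c, o)
  "dzzd" → prefix "dz" already present; 2 new (z, d)
  "dozz" → prefix "doz" already present; 1 new (z)
  "doccozocucu" → prefix "doccozoc" already present; 3 new (u, c, u)
  "docccdodo" → prefix "docccdodo" already present; 0 new (none)
  "docccdoczz" → prefix "docccdo" already present; 3 new (c, z, z)
  "docccdodozdz" → prefix "docccdodozd" already present; 1 new (z)
Total nodes = 9 + 10 + 6 + 6 + 3 + 7 + 1 + 5 + 1 + 3 + 3 + 2 + 1 + 3 + 0 + 3 + 1 = 64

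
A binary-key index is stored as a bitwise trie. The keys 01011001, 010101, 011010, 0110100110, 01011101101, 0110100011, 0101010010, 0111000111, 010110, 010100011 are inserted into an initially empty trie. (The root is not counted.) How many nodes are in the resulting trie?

Trace insertions, counting only characters that open a new branch:
  "01011001" → 8 new (0, 1, 0, 1, 1, 0, 0, 1)
  "010101" → prefix "0101" already present; 2 new (0, 1)
  "011010" → prefix "01" already present; 4 new (1, 0, 1, 0)
  "0110100110" → prefix "011010" already present; 4 new (0, 1, 1, 0)
  "01011101101" → prefix "01011" already present; 6 new (1, 0, 1, 1, 0, 1)
  "0110100011" → prefix "0110100" already present; 3 new (0, 1, 1)
  "0101010010" → prefix "010101" already present; 4 new (0, 0, 1, 0)
  "0111000111" → prefix "011" already present; 7 new (1, 0, 0, 0, 1, 1, 1)
  "010110" → prefix "010110" already present; 0 new (none)
  "010100011" → prefix "01010" already present; 4 new (0, 0, 1, 1)
Total nodes = 8 + 2 + 4 + 4 + 6 + 3 + 4 + 7 + 0 + 4 = 42

42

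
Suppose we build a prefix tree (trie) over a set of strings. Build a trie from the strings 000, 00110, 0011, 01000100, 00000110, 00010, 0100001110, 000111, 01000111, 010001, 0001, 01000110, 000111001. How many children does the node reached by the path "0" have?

2

Walk "0" from the root, arriving at one node.
Characters that immediately follow "0" among the stored strings: {0, 1}.
That node has 2 child edges.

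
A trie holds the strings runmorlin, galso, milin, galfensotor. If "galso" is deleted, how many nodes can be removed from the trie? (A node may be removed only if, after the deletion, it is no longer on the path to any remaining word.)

2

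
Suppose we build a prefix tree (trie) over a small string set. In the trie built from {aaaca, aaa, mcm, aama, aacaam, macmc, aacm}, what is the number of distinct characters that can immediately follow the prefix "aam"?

The children of the "aam" node are the distinct next characters among strings starting with "aam".
Distinct next characters after "aam": a.
That node has 1 child edge.

1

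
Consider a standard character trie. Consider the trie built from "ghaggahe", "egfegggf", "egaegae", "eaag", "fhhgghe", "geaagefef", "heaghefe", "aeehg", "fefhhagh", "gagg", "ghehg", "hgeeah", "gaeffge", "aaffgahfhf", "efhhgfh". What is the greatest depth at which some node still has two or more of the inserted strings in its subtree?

Equivalently: take the maximum, over all pairs, of their longest common prefix length.
e.g. "egaegae" and "egfegggf" share the prefix "eg" of length 2; no pair shares a longer one.
Longest shared-prefix length: 2

2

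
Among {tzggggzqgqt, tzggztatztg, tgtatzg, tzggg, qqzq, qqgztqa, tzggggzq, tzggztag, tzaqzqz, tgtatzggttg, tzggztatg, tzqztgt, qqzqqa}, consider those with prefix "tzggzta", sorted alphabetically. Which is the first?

tzggztag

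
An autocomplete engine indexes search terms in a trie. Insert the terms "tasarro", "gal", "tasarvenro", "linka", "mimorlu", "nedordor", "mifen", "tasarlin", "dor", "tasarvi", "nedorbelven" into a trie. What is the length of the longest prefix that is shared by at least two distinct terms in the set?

6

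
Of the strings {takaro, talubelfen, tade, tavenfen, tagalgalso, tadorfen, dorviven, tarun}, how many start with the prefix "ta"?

7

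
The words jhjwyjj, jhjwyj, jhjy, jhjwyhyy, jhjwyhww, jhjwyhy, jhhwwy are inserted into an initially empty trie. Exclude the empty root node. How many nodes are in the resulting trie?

17

Trie structure (* marks end of a word):
(root)
└─ j
   └─ h
      ├─ h
      │  └─ w
      │     └─ w
      │        └─ y *
      └─ j
         ├─ w
         │  └─ y
         │     ├─ h
         │     │  ├─ w
         │     │  │  └─ w *
         │     │  └─ y *
         │     │     └─ y *
         │     └─ j *
         │        └─ j *
         └─ y *
Counting every labelled node above: 17.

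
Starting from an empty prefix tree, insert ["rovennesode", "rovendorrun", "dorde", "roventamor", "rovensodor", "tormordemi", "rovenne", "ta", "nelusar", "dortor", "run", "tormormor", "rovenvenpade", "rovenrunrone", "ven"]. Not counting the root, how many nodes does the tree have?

For each word, the new-node count is its length minus the longest prefix already in the trie:
  "rovennesode" → 11 new (r, o, v, e, n, n, e, s, o, d, e)
  "rovendorrun" → prefix "roven" already present; 6 new (d, o, r, r, u, n)
  "dorde" → 5 new (d, o, r, d, e)
  "roventamor" → prefix "roven" already present; 5 new (t, a, m, o, r)
  "rovensodor" → prefix "roven" already present; 5 new (s, o, d, o, r)
  "tormordemi" → 10 new (t, o, r, m, o, r, d, e, m, i)
  "rovenne" → prefix "rovenne" already present; 0 new (none)
  "ta" → prefix "t" already present; 1 new (a)
  "nelusar" → 7 new (n, e, l, u, s, a, r)
  "dortor" → prefix "dor" already present; 3 new (t, o, r)
  "run" → prefix "r" already present; 2 new (u, n)
  "tormormor" → prefix "tormor" already present; 3 new (m, o, r)
  "rovenvenpade" → prefix "roven" already present; 7 new (v, e, n, p, a, d, e)
  "rovenrunrone" → prefix "roven" already present; 7 new (r, u, n, r, o, n, e)
  "ven" → 3 new (v, e, n)
Total nodes = 11 + 6 + 5 + 5 + 5 + 10 + 0 + 1 + 7 + 3 + 2 + 3 + 7 + 7 + 3 = 75

75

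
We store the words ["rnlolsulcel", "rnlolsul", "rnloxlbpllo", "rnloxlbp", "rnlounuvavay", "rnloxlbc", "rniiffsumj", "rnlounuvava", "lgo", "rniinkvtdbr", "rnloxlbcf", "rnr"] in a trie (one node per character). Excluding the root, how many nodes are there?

47

Trace insertions, counting only characters that open a new branch:
  "rnlolsulcel" → 11 new (r, n, l, o, l, s, u, l, c, e, l)
  "rnlolsul" → prefix "rnlolsul" already present; 0 new (none)
  "rnloxlbpllo" → prefix "rnlo" already present; 7 new (x, l, b, p, l, l, o)
  "rnloxlbp" → prefix "rnloxlbp" already present; 0 new (none)
  "rnlounuvavay" → prefix "rnlo" already present; 8 new (u, n, u, v, a, v, a, y)
  "rnloxlbc" → prefix "rnloxlb" already present; 1 new (c)
  "rniiffsumj" → prefix "rn" already present; 8 new (i, i, f, f, s, u, m, j)
  "rnlounuvava" → prefix "rnlounuvava" already present; 0 new (none)
  "lgo" → 3 new (l, g, o)
  "rniinkvtdbr" → prefix "rnii" already present; 7 new (n, k, v, t, d, b, r)
  "rnloxlbcf" → prefix "rnloxlbc" already present; 1 new (f)
  "rnr" → prefix "rn" already present; 1 new (r)
Total nodes = 11 + 0 + 7 + 0 + 8 + 1 + 8 + 0 + 3 + 7 + 1 + 1 = 47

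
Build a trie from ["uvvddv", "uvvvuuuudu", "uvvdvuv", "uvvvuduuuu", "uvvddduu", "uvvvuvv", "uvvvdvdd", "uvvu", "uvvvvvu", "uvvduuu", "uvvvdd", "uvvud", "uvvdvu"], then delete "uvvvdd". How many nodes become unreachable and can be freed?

1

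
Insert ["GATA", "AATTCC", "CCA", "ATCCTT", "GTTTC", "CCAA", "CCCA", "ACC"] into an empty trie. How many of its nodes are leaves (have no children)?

7

A leaf is a node with no children — equivalently, the end of a word that is not a proper prefix of any other stored word.
Those words: "AATTCC", "ACC", "ATCCTT", "CCAA", "CCCA", "GATA", "GTTTC"
Leaf count: 7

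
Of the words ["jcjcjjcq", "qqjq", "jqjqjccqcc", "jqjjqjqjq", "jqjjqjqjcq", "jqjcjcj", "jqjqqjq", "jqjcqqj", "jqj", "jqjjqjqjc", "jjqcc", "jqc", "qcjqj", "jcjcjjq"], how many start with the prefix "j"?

12

Traverse to the node for "j", then collect every word in that subtree.
Words under "j": jcjcjjcq, jcjcjjq, jjqcc, jqc, jqj, jqjcjcj, jqjcqqj, jqjjqjqjc, jqjjqjqjcq, jqjjqjqjq, jqjqjccqcc, jqjqqjq
Count: 12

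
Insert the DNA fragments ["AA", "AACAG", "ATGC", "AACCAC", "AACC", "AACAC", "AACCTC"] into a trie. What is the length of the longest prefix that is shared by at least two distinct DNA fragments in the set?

The deepest shared node is where two words last agree before diverging.
e.g. "AACAC" and "AACAG" share the prefix "AACA" of length 4; no pair shares a longer one.
Longest shared-prefix length: 4

4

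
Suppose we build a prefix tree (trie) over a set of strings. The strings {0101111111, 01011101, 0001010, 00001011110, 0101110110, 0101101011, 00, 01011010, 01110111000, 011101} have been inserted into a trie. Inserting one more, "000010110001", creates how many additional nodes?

4

Walking "000010110001" from the root, the first 8 characters ("00001011") follow existing edges; "0" is the first miss.
New nodes needed: |"000010110001"| − 8 = 12 − 8 = 4.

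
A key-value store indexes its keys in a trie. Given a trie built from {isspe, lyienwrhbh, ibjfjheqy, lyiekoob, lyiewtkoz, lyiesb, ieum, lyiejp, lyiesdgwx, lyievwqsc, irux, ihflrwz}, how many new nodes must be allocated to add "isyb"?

Walking "isyb" from the root, the first 2 characters ("is") follow existing edges; "y" is the first miss.
New nodes needed: |"isyb"| − 2 = 4 − 2 = 2.

2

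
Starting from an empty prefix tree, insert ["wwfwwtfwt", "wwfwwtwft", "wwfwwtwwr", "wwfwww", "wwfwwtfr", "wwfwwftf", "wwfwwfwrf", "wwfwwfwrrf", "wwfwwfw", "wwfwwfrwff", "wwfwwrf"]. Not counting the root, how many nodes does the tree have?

Count nodes per top-level branch (shared prefixes stored once):
  'w'-branch (wwfwwfrwff, wwfwwftf, wwfwwfw, wwfwwfwrf, wwfwwfwrrf, wwfwwrf, wwfwwtfr, wwfwwtfwt, wwfwwtwft, wwfwwtwwr, wwfwww): 30 nodes
Sum: 30

30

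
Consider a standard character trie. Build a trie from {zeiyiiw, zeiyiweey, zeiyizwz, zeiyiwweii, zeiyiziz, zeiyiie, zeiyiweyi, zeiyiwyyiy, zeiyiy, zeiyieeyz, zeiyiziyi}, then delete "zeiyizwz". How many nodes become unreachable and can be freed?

2

After clearing the end-marker at "zeiyizwz", prune upward until reaching a node still needed by another word.
The suffix "wz" (2 nodes) is used only by "zeiyizwz"; the node for "zeiyiz" still has the child "i", so pruning stops there.
Nodes removed: 2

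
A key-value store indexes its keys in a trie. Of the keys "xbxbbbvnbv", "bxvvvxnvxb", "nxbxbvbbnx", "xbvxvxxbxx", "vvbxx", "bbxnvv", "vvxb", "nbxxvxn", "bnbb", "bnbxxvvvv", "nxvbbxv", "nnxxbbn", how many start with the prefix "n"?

Filter for entries beginning with "n":
Matches: "nbxxvxn", "nnxxbbn", "nxbxbvbbnx", "nxvbbxv"
Count: 4

4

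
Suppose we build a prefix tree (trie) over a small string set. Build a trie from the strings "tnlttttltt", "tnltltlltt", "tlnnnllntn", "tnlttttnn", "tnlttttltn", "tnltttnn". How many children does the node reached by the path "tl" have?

Follow the path "tl" to its node, then look at its outgoing edges.
Distinct next characters after "tl": n.
That node has 1 child edge.

1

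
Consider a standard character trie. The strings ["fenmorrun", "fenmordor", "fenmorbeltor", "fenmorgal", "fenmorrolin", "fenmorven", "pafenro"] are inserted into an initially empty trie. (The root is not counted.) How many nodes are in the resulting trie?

35

Insert word by word; a character creates a node only if that edge doesn't already exist:
  "fenmorrun" → 9 new (f, e, n, m, o, r, r, u, n)
  "fenmordor" → prefix "fenmor" already present; 3 new (d, o, r)
  "fenmorbeltor" → prefix "fenmor" already present; 6 new (b, e, l, t, o, r)
  "fenmorgal" → prefix "fenmor" already present; 3 new (g, a, l)
  "fenmorrolin" → prefix "fenmorr" already present; 4 new (o, l, i, n)
  "fenmorven" → prefix "fenmor" already present; 3 new (v, e, n)
  "pafenro" → 7 new (p, a, f, e, n, r, o)
Total nodes = 9 + 3 + 6 + 3 + 4 + 3 + 7 = 35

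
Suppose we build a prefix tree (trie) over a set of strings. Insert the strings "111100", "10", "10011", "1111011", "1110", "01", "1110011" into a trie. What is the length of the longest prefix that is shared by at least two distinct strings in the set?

5

Equivalently: take the maximum, over all pairs, of their longest common prefix length.
"111100" and "1111011" agree on "11110" (5 characters) before diverging; nothing deeper is shared.
Longest shared-prefix length: 5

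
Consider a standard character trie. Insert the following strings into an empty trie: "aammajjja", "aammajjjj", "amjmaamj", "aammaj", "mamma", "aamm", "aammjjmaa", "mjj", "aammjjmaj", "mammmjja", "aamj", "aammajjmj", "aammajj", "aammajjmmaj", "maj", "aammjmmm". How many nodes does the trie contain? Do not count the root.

44

For each word, the new-node count is its length minus the longest prefix already in the trie:
  "aammajjja" → 9 new (a, a, m, m, a, j, j, j, a)
  "aammajjjj" → prefix "aammajjj" already present; 1 new (j)
  "amjmaamj" → prefix "a" already present; 7 new (m, j, m, a, a, m, j)
  "aammaj" → prefix "aammaj" already present; 0 new (none)
  "mamma" → 5 new (m, a, m, m, a)
  "aamm" → prefix "aamm" already present; 0 new (none)
  "aammjjmaa" → prefix "aamm" already present; 5 new (j, j, m, a, a)
  "mjj" → prefix "m" already present; 2 new (j, j)
  "aammjjmaj" → prefix "aammjjma" already present; 1 new (j)
  "mammmjja" → prefix "mamm" already present; 4 new (m, j, j, a)
  "aamj" → prefix "aam" already present; 1 new (j)
  "aammajjmj" → prefix "aammajj" already present; 2 new (m, j)
  "aammajj" → prefix "aammajj" already present; 0 new (none)
  "aammajjmmaj" → prefix "aammajjm" already present; 3 new (m, a, j)
  "maj" → prefix "ma" already present; 1 new (j)
  "aammjmmm" → prefix "aammj" already present; 3 new (m, m, m)
Total nodes = 9 + 1 + 7 + 0 + 5 + 0 + 5 + 2 + 1 + 4 + 1 + 2 + 0 + 3 + 1 + 3 = 44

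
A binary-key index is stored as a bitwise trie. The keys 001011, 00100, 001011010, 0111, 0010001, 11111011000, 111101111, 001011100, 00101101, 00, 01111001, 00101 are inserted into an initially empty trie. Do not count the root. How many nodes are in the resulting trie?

38

Count nodes per top-level branch (shared prefixes stored once):
  '0'-branch (00, 00100, 0010001, 00101, 001011, 00101101, 001011010, 001011100, 0111, 01111001): 22 nodes
  '1'-branch (111101111, 11111011000): 16 nodes
Sum: 38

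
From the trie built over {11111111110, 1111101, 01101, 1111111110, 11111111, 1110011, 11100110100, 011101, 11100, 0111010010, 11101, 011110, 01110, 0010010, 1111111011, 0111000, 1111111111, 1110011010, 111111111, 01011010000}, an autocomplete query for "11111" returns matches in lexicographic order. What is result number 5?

Filter for "11111…" and sort: "1111101", "1111111011", "11111111", "111111111", "1111111110", "1111111111", "11111111110"
Position 5: 1111111110

1111111110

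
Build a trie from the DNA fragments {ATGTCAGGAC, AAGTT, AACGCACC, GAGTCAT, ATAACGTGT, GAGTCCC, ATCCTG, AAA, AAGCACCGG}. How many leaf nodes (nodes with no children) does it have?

9

A leaf is a node with no children — equivalently, the end of a word that is not a proper prefix of any other stored word.
Those words: "AAA", "AACGCACC", "AAGCACCGG", "AAGTT", "ATAACGTGT", "ATCCTG", "ATGTCAGGAC", "GAGTCAT", "GAGTCCC"
Leaf count: 9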